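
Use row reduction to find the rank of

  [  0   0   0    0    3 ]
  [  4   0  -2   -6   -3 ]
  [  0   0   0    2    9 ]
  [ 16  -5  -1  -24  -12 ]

rank = 4

Swap ρ1 and ρ2.
Multiply ρ1 by 1/4.
Subtract 16 times ρ1 from ρ4.
Swap ρ2 and ρ4.
Multiply ρ2 by -1/5.
Multiply ρ3 by 1/2.
Multiply ρ4 by 1/3.
Subtract 9/2 times ρ4 from ρ3.
Add 3/4 times ρ4 to ρ1.
Add 3/2 times ρ3 to ρ1.
The reduced form has 4 nonzero rows.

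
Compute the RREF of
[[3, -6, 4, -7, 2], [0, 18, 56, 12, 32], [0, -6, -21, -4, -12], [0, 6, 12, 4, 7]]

R1 := 1/3·R1
R2 := 1/18·R2
R3 := R3 + 6·R2
R4 := R4 − 6·R2
R3 := -3/7·R3
R4 := R4 + 20/3·R3
R4 := 7·R4
R3 := R3 − 4/7·R4
R2 := R2 − 16/9·R4
R1 := R1 − 2/3·R4
R2 := R2 − 28/9·R3
R1 := R1 − 4/3·R3
R1 := R1 + 2·R2

[[1, 0, 0, -1, 0], [0, 1, 0, 2/3, 0], [0, 0, 1, 0, 0], [0, 0, 0, 0, 1]]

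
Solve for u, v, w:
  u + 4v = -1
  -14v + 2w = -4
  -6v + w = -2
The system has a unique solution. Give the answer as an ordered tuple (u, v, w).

(-1, 0, -2)

Form the augmented matrix and row-reduce:
  [ 1    4  0  |  -1 ]
  [ 0  -14  2  |  -4 ]
  [ 0   -6  1  |  -2 ]
ρ2 := -1/14·ρ2
  [ 1   4     0  |   -1 ]
  [ 0   1  -1/7  |  2/7 ]
  [ 0  -6     1  |   -2 ]
ρ3 := ρ3 + 6·ρ2
  [ 1  4     0  |    -1 ]
  [ 0  1  -1/7  |   2/7 ]
  [ 0  0   1/7  |  -2/7 ]
ρ3 := 7·ρ3
  [ 1  4     0  |   -1 ]
  [ 0  1  -1/7  |  2/7 ]
  [ 0  0     1  |   -2 ]
ρ2 := ρ2 + 1/7·ρ3
  [ 1  4  0  |  -1 ]
  [ 0  1  0  |   0 ]
  [ 0  0  1  |  -2 ]
ρ1 := ρ1 − 4·ρ2
  [ 1  0  0  |  -1 ]
  [ 0  1  0  |   0 ]
  [ 0  0  1  |  -2 ]
Reading off the last column: u = -1, v = 0, w = -2.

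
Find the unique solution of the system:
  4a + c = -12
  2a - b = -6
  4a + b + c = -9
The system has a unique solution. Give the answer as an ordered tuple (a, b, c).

Form the augmented matrix and row-reduce:
  [ 4   0  1  |  -12 ]
  [ 2  -1  0  |   -6 ]
  [ 4   1  1  |   -9 ]
ρ1 := 1/4·ρ1
ρ2 := ρ2 − 2·ρ1
ρ3 := ρ3 − 4·ρ1
ρ2 := -1·ρ2
ρ3 := ρ3 − ρ2
ρ3 := -2·ρ3
ρ2 := ρ2 − 1/2·ρ3
ρ1 := ρ1 − 1/4·ρ3
Reading off the last column: a = -3/2, b = 3, c = -6.

(-3/2, 3, -6)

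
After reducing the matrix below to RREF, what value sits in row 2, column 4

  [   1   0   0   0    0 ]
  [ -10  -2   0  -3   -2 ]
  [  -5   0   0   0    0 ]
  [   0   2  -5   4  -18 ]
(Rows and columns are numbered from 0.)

R2 -> R2 + 10·R1
  [  1   0   0   0    0 ]
  [  0  -2   0  -3   -2 ]
  [ -5   0   0   0    0 ]
  [  0   2  -5   4  -18 ]
R3 -> R3 + 5·R1
  [ 1   0   0   0    0 ]
  [ 0  -2   0  -3   -2 ]
  [ 0   0   0   0    0 ]
  [ 0   2  -5   4  -18 ]
R2 -> -1/2·R2
  [ 1  0   0    0    0 ]
  [ 0  1   0  3/2    1 ]
  [ 0  0   0    0    0 ]
  [ 0  2  -5    4  -18 ]
R4 -> R4 − 2·R2
  [ 1  0   0    0    0 ]
  [ 0  1   0  3/2    1 ]
  [ 0  0   0    0    0 ]
  [ 0  0  -5    1  -20 ]
R3 <=> R4
  [ 1  0   0    0    0 ]
  [ 0  1   0  3/2    1 ]
  [ 0  0  -5    1  -20 ]
  [ 0  0   0    0    0 ]
R3 -> -1/5·R3
  [ 1  0  0     0  0 ]
  [ 0  1  0   3/2  1 ]
  [ 0  0  1  -1/5  4 ]
  [ 0  0  0     0  0 ]

4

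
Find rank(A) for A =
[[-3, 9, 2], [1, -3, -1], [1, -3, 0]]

R1 := -1/3·R1
R2 := R2 − R1
R3 := R3 − R1
R2 := -3·R2
R3 := R3 − 2/3·R2
R1 := R1 + 2/3·R2
The reduced form has 2 nonzero rows.

rank = 2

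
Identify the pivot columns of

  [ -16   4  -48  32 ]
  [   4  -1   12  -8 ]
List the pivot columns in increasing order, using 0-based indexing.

0

r1 → -1/16·r1
  [ 1  -1/4   3  -2 ]
  [ 4    -1  12  -8 ]
r2 → r2 − 4·r1
  [ 1  -1/4  3  -2 ]
  [ 0     0  0   0 ]
Pivot columns are the columns containing a leading 1.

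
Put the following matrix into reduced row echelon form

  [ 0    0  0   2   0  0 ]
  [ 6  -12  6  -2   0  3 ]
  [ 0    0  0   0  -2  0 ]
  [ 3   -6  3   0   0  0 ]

r1 <-> r2
  [ 6  -12  6  -2   0  3 ]
  [ 0    0  0   2   0  0 ]
  [ 0    0  0   0  -2  0 ]
  [ 3   -6  3   0   0  0 ]
r1 -> 1/6·r1
  [ 1  -2  1  -1/3   0  1/2 ]
  [ 0   0  0     2   0    0 ]
  [ 0   0  0     0  -2    0 ]
  [ 3  -6  3     0   0    0 ]
r4 -> r4 − 3·r1
  [ 1  -2  1  -1/3   0   1/2 ]
  [ 0   0  0     2   0     0 ]
  [ 0   0  0     0  -2     0 ]
  [ 0   0  0     1   0  -3/2 ]
r2 -> 1/2·r2
  [ 1  -2  1  -1/3   0   1/2 ]
  [ 0   0  0     1   0     0 ]
  [ 0   0  0     0  -2     0 ]
  [ 0   0  0     1   0  -3/2 ]
r4 -> r4 − r2
  [ 1  -2  1  -1/3   0   1/2 ]
  [ 0   0  0     1   0     0 ]
  [ 0   0  0     0  -2     0 ]
  [ 0   0  0     0   0  -3/2 ]
r3 -> -1/2·r3
  [ 1  -2  1  -1/3  0   1/2 ]
  [ 0   0  0     1  0     0 ]
  [ 0   0  0     0  1     0 ]
  [ 0   0  0     0  0  -3/2 ]
r4 -> -2/3·r4
  [ 1  -2  1  -1/3  0  1/2 ]
  [ 0   0  0     1  0    0 ]
  [ 0   0  0     0  1    0 ]
  [ 0   0  0     0  0    1 ]
r1 -> r1 − 1/2·r4
  [ 1  -2  1  -1/3  0  0 ]
  [ 0   0  0     1  0  0 ]
  [ 0   0  0     0  1  0 ]
  [ 0   0  0     0  0  1 ]
r1 -> r1 + 1/3·r2
  [ 1  -2  1  0  0  0 ]
  [ 0   0  0  1  0  0 ]
  [ 0   0  0  0  1  0 ]
  [ 0   0  0  0  0  1 ]

[[1, -2, 1, 0, 0, 0], [0, 0, 0, 1, 0, 0], [0, 0, 0, 0, 1, 0], [0, 0, 0, 0, 0, 1]]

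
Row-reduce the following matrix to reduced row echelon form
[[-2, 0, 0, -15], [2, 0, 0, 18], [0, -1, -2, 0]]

[[1, 0, 0, 0], [0, 1, 2, 0], [0, 0, 0, 1]]

Multiply r1 by -1/2.
  [ 1   0   0  15/2 ]
  [ 2   0   0    18 ]
  [ 0  -1  -2     0 ]
Subtract 2 times r1 from r2.
  [ 1   0   0  15/2 ]
  [ 0   0   0     3 ]
  [ 0  -1  -2     0 ]
Swap r2 and r3.
  [ 1   0   0  15/2 ]
  [ 0  -1  -2     0 ]
  [ 0   0   0     3 ]
Multiply r2 by -1.
  [ 1  0  0  15/2 ]
  [ 0  1  2     0 ]
  [ 0  0  0     3 ]
Multiply r3 by 1/3.
  [ 1  0  0  15/2 ]
  [ 0  1  2     0 ]
  [ 0  0  0     1 ]
Subtract 15/2 times r3 from r1.
  [ 1  0  0  0 ]
  [ 0  1  2  0 ]
  [ 0  0  0  1 ]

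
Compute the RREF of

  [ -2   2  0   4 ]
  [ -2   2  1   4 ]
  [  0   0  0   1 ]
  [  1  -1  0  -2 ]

[[1, -1, 0, 0], [0, 0, 1, 0], [0, 0, 0, 1], [0, 0, 0, 0]]

R1 → -1/2·R1
  [  1  -1  0  -2 ]
  [ -2   2  1   4 ]
  [  0   0  0   1 ]
  [  1  -1  0  -2 ]
R2 → R2 + 2·R1
  [ 1  -1  0  -2 ]
  [ 0   0  1   0 ]
  [ 0   0  0   1 ]
  [ 1  -1  0  -2 ]
R4 → R4 − R1
  [ 1  -1  0  -2 ]
  [ 0   0  1   0 ]
  [ 0   0  0   1 ]
  [ 0   0  0   0 ]
R1 → R1 + 2·R3
  [ 1  -1  0  0 ]
  [ 0   0  1  0 ]
  [ 0   0  0  1 ]
  [ 0   0  0  0 ]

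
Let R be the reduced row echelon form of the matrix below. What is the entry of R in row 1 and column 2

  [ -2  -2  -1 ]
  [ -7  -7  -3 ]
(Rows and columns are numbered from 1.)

r1 → -1/2·r1
r2 → r2 + 7·r1
r2 → 2·r2
r1 → r1 − 1/2·r2

1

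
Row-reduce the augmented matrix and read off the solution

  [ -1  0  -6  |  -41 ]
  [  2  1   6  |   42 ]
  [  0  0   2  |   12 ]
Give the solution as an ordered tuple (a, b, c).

(5, -4, 6)

ρ1 := -1·ρ1
  [ 1  0  6  |  41 ]
  [ 2  1  6  |  42 ]
  [ 0  0  2  |  12 ]
ρ2 := ρ2 − 2·ρ1
  [ 1  0   6  |   41 ]
  [ 0  1  -6  |  -40 ]
  [ 0  0   2  |   12 ]
ρ3 := 1/2·ρ3
  [ 1  0   6  |   41 ]
  [ 0  1  -6  |  -40 ]
  [ 0  0   1  |    6 ]
ρ2 := ρ2 + 6·ρ3
  [ 1  0  6  |  41 ]
  [ 0  1  0  |  -4 ]
  [ 0  0  1  |   6 ]
ρ1 := ρ1 − 6·ρ3
  [ 1  0  0  |   5 ]
  [ 0  1  0  |  -4 ]
  [ 0  0  1  |   6 ]
Reading off the last column: a = 5, b = -4, c = 6.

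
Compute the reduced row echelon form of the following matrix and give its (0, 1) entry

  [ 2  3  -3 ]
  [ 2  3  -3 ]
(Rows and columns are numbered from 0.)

R1 → 1/2·R1
  [ 1  3/2  -3/2 ]
  [ 2    3    -3 ]
R2 → R2 − 2·R1
  [ 1  3/2  -3/2 ]
  [ 0    0     0 ]

3/2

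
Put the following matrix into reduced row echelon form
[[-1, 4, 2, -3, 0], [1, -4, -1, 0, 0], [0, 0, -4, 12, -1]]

[[1, -4, 0, -3, 0], [0, 0, 1, -3, 0], [0, 0, 0, 0, 1]]

ρ1 ← -1·ρ1
  [ 1  -4  -2   3   0 ]
  [ 1  -4  -1   0   0 ]
  [ 0   0  -4  12  -1 ]
ρ2 ← ρ2 − ρ1
  [ 1  -4  -2   3   0 ]
  [ 0   0   1  -3   0 ]
  [ 0   0  -4  12  -1 ]
ρ3 ← ρ3 + 4·ρ2
  [ 1  -4  -2   3   0 ]
  [ 0   0   1  -3   0 ]
  [ 0   0   0   0  -1 ]
ρ3 ← -1·ρ3
  [ 1  -4  -2   3  0 ]
  [ 0   0   1  -3  0 ]
  [ 0   0   0   0  1 ]
ρ1 ← ρ1 + 2·ρ2
  [ 1  -4  0  -3  0 ]
  [ 0   0  1  -3  0 ]
  [ 0   0  0   0  1 ]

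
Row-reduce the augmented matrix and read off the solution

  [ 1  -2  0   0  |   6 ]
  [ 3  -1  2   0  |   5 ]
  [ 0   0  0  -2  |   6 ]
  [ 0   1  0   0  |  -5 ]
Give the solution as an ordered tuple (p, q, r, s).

(-4, -5, 6, -3)

Subtract 3 times R1 from R2.
Multiply R2 by 1/5.
Subtract R2 from R4.
Swap R3 and R4.
Multiply R3 by -5/2.
Multiply R4 by -1/2.
Subtract 2/5 times R3 from R2.
Add 2 times R2 to R1.
Reading off the last column: p = -4, q = -5, r = 6, s = -3.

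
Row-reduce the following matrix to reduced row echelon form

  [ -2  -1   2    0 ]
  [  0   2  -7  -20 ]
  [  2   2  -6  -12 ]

R1 → -1/2·R1
  [ 1  1/2  -1    0 ]
  [ 0    2  -7  -20 ]
  [ 2    2  -6  -12 ]
R3 → R3 − 2·R1
  [ 1  1/2  -1    0 ]
  [ 0    2  -7  -20 ]
  [ 0    1  -4  -12 ]
R2 → 1/2·R2
  [ 1  1/2    -1    0 ]
  [ 0    1  -7/2  -10 ]
  [ 0    1    -4  -12 ]
R3 → R3 − R2
  [ 1  1/2    -1    0 ]
  [ 0    1  -7/2  -10 ]
  [ 0    0  -1/2   -2 ]
R3 → -2·R3
  [ 1  1/2    -1    0 ]
  [ 0    1  -7/2  -10 ]
  [ 0    0     1    4 ]
R2 → R2 + 7/2·R3
  [ 1  1/2  -1  0 ]
  [ 0    1   0  4 ]
  [ 0    0   1  4 ]
R1 → R1 + R3
  [ 1  1/2  0  4 ]
  [ 0    1  0  4 ]
  [ 0    0  1  4 ]
R1 → R1 − 1/2·R2
  [ 1  0  0  2 ]
  [ 0  1  0  4 ]
  [ 0  0  1  4 ]

[[1, 0, 0, 2], [0, 1, 0, 4], [0, 0, 1, 4]]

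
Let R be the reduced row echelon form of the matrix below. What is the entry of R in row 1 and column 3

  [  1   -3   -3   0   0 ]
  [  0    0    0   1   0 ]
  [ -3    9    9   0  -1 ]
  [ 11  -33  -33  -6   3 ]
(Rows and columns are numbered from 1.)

-3

ρ3 := ρ3 + 3·ρ1
  [  1   -3   -3   0   0 ]
  [  0    0    0   1   0 ]
  [  0    0    0   0  -1 ]
  [ 11  -33  -33  -6   3 ]
ρ4 := ρ4 − 11·ρ1
  [ 1  -3  -3   0   0 ]
  [ 0   0   0   1   0 ]
  [ 0   0   0   0  -1 ]
  [ 0   0   0  -6   3 ]
ρ4 := ρ4 + 6·ρ2
  [ 1  -3  -3  0   0 ]
  [ 0   0   0  1   0 ]
  [ 0   0   0  0  -1 ]
  [ 0   0   0  0   3 ]
ρ3 := -1·ρ3
  [ 1  -3  -3  0  0 ]
  [ 0   0   0  1  0 ]
  [ 0   0   0  0  1 ]
  [ 0   0   0  0  3 ]
ρ4 := ρ4 − 3·ρ3
  [ 1  -3  -3  0  0 ]
  [ 0   0   0  1  0 ]
  [ 0   0   0  0  1 ]
  [ 0   0   0  0  0 ]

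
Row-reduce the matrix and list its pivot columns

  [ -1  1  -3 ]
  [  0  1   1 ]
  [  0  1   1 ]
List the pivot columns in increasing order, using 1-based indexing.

Multiply R1 by -1.
  [ 1  -1  3 ]
  [ 0   1  1 ]
  [ 0   1  1 ]
Subtract R2 from R3.
  [ 1  -1  3 ]
  [ 0   1  1 ]
  [ 0   0  0 ]
Add R2 to R1.
  [ 1  0  4 ]
  [ 0  1  1 ]
  [ 0  0  0 ]
Pivot columns are the columns containing a leading 1.

1, 2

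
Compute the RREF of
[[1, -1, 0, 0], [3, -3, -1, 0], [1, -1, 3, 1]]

[[1, -1, 0, 0], [0, 0, 1, 0], [0, 0, 0, 1]]

R2 ← R2 − 3·R1
  [ 1  -1   0  0 ]
  [ 0   0  -1  0 ]
  [ 1  -1   3  1 ]
R3 ← R3 − R1
  [ 1  -1   0  0 ]
  [ 0   0  -1  0 ]
  [ 0   0   3  1 ]
R2 ← -1·R2
  [ 1  -1  0  0 ]
  [ 0   0  1  0 ]
  [ 0   0  3  1 ]
R3 ← R3 − 3·R2
  [ 1  -1  0  0 ]
  [ 0   0  1  0 ]
  [ 0   0  0  1 ]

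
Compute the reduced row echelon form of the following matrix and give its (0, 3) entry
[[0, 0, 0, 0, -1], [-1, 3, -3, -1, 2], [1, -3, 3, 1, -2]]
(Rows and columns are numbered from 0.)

1

Swap r1 and r2.
  [ -1   3  -3  -1   2 ]
  [  0   0   0   0  -1 ]
  [  1  -3   3   1  -2 ]
Multiply r1 by -1.
  [ 1  -3  3  1  -2 ]
  [ 0   0  0  0  -1 ]
  [ 1  -3  3  1  -2 ]
Subtract r1 from r3.
  [ 1  -3  3  1  -2 ]
  [ 0   0  0  0  -1 ]
  [ 0   0  0  0   0 ]
Multiply r2 by -1.
  [ 1  -3  3  1  -2 ]
  [ 0   0  0  0   1 ]
  [ 0   0  0  0   0 ]
Add 2 times r2 to r1.
  [ 1  -3  3  1  0 ]
  [ 0   0  0  0  1 ]
  [ 0   0  0  0  0 ]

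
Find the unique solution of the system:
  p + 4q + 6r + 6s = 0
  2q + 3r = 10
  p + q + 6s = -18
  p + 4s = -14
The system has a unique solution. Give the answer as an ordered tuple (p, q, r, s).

(-2, 2, 2, -3)

Form the augmented matrix and row-reduce:
  [ 1  4  6  6  |    0 ]
  [ 0  2  3  0  |   10 ]
  [ 1  1  0  6  |  -18 ]
  [ 1  0  0  4  |  -14 ]
r3 → r3 − r1
  [ 1   4   6  6  |    0 ]
  [ 0   2   3  0  |   10 ]
  [ 0  -3  -6  0  |  -18 ]
  [ 1   0   0  4  |  -14 ]
r4 → r4 − r1
  [ 1   4   6   6  |    0 ]
  [ 0   2   3   0  |   10 ]
  [ 0  -3  -6   0  |  -18 ]
  [ 0  -4  -6  -2  |  -14 ]
r2 → 1/2·r2
  [ 1   4    6   6  |    0 ]
  [ 0   1  3/2   0  |    5 ]
  [ 0  -3   -6   0  |  -18 ]
  [ 0  -4   -6  -2  |  -14 ]
r3 → r3 + 3·r2
  [ 1   4     6   6  |    0 ]
  [ 0   1   3/2   0  |    5 ]
  [ 0   0  -3/2   0  |   -3 ]
  [ 0  -4    -6  -2  |  -14 ]
r4 → r4 + 4·r2
  [ 1  4     6   6  |   0 ]
  [ 0  1   3/2   0  |   5 ]
  [ 0  0  -3/2   0  |  -3 ]
  [ 0  0     0  -2  |   6 ]
r3 → -2/3·r3
  [ 1  4    6   6  |  0 ]
  [ 0  1  3/2   0  |  5 ]
  [ 0  0    1   0  |  2 ]
  [ 0  0    0  -2  |  6 ]
r4 → -1/2·r4
  [ 1  4    6  6  |   0 ]
  [ 0  1  3/2  0  |   5 ]
  [ 0  0    1  0  |   2 ]
  [ 0  0    0  1  |  -3 ]
r1 → r1 − 6·r4
  [ 1  4    6  0  |  18 ]
  [ 0  1  3/2  0  |   5 ]
  [ 0  0    1  0  |   2 ]
  [ 0  0    0  1  |  -3 ]
r2 → r2 − 3/2·r3
  [ 1  4  6  0  |  18 ]
  [ 0  1  0  0  |   2 ]
  [ 0  0  1  0  |   2 ]
  [ 0  0  0  1  |  -3 ]
r1 → r1 − 6·r3
  [ 1  4  0  0  |   6 ]
  [ 0  1  0  0  |   2 ]
  [ 0  0  1  0  |   2 ]
  [ 0  0  0  1  |  -3 ]
r1 → r1 − 4·r2
  [ 1  0  0  0  |  -2 ]
  [ 0  1  0  0  |   2 ]
  [ 0  0  1  0  |   2 ]
  [ 0  0  0  1  |  -3 ]
Reading off the last column: p = -2, q = 2, r = 2, s = -3.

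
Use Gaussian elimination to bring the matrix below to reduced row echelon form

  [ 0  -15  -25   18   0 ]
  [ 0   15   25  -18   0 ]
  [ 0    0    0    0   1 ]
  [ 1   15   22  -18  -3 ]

[[1, 0, -3, 0, 0], [0, 1, 5/3, -6/5, 0], [0, 0, 0, 0, 1], [0, 0, 0, 0, 0]]

R1 ↔ R4
  [ 1   15   22  -18  -3 ]
  [ 0   15   25  -18   0 ]
  [ 0    0    0    0   1 ]
  [ 0  -15  -25   18   0 ]
R2 → 1/15·R2
  [ 1   15   22   -18  -3 ]
  [ 0    1  5/3  -6/5   0 ]
  [ 0    0    0     0   1 ]
  [ 0  -15  -25    18   0 ]
R4 → R4 + 15·R2
  [ 1  15   22   -18  -3 ]
  [ 0   1  5/3  -6/5   0 ]
  [ 0   0    0     0   1 ]
  [ 0   0    0     0   0 ]
R1 → R1 + 3·R3
  [ 1  15   22   -18  0 ]
  [ 0   1  5/3  -6/5  0 ]
  [ 0   0    0     0  1 ]
  [ 0   0    0     0  0 ]
R1 → R1 − 15·R2
  [ 1  0   -3     0  0 ]
  [ 0  1  5/3  -6/5  0 ]
  [ 0  0    0     0  1 ]
  [ 0  0    0     0  0 ]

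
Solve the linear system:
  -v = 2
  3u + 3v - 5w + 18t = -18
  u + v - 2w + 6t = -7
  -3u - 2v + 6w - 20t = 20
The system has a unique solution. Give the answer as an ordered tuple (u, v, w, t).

Form the augmented matrix and row-reduce:
  [  0  -1   0    0  |    2 ]
  [  3   3  -5   18  |  -18 ]
  [  1   1  -2    6  |   -7 ]
  [ -3  -2   6  -20  |   20 ]
R1 ↔ R2
R1 -> 1/3·R1
R3 -> R3 − R1
R4 -> R4 + 3·R1
R2 -> -1·R2
R4 -> R4 − R2
R3 -> -3·R3
R4 -> R4 − R3
R4 -> -1/2·R4
R1 -> R1 − 6·R4
R1 -> R1 + 5/3·R3
R1 -> R1 − R2
Reading off the last column: u = 4, v = -2, w = 3, t = -1/2.

(4, -2, 3, -1/2)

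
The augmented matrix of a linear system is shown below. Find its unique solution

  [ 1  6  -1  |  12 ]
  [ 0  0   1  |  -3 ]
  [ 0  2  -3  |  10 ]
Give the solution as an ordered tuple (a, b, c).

Swap ρ2 and ρ3.
  [ 1  6  -1  |  12 ]
  [ 0  2  -3  |  10 ]
  [ 0  0   1  |  -3 ]
Multiply ρ2 by 1/2.
  [ 1  6    -1  |  12 ]
  [ 0  1  -3/2  |   5 ]
  [ 0  0     1  |  -3 ]
Add 3/2 times ρ3 to ρ2.
  [ 1  6  -1  |   12 ]
  [ 0  1   0  |  1/2 ]
  [ 0  0   1  |   -3 ]
Add ρ3 to ρ1.
  [ 1  6  0  |    9 ]
  [ 0  1  0  |  1/2 ]
  [ 0  0  1  |   -3 ]
Subtract 6 times ρ2 from ρ1.
  [ 1  0  0  |    6 ]
  [ 0  1  0  |  1/2 ]
  [ 0  0  1  |   -3 ]
Reading off the last column: a = 6, b = 1/2, c = -3.

(6, 1/2, -3)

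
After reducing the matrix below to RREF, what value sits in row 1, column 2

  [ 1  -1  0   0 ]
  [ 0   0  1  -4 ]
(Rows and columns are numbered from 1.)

-1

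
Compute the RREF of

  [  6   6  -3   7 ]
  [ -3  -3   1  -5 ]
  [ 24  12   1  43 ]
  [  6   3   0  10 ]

[[1, 0, 0, 2/3], [0, 1, 0, 2], [0, 0, 1, 3], [0, 0, 0, 0]]

R1 -> 1/6·R1
  [  1   1  -1/2  7/6 ]
  [ -3  -3     1   -5 ]
  [ 24  12     1   43 ]
  [  6   3     0   10 ]
R2 -> R2 + 3·R1
  [  1   1  -1/2   7/6 ]
  [  0   0  -1/2  -3/2 ]
  [ 24  12     1    43 ]
  [  6   3     0    10 ]
R3 -> R3 − 24·R1
  [ 1    1  -1/2   7/6 ]
  [ 0    0  -1/2  -3/2 ]
  [ 0  -12    13    15 ]
  [ 6    3     0    10 ]
R4 -> R4 − 6·R1
  [ 1    1  -1/2   7/6 ]
  [ 0    0  -1/2  -3/2 ]
  [ 0  -12    13    15 ]
  [ 0   -3     3     3 ]
R2 <-> R3
  [ 1    1  -1/2   7/6 ]
  [ 0  -12    13    15 ]
  [ 0    0  -1/2  -3/2 ]
  [ 0   -3     3     3 ]
R2 -> -1/12·R2
  [ 1   1    -1/2   7/6 ]
  [ 0   1  -13/12  -5/4 ]
  [ 0   0    -1/2  -3/2 ]
  [ 0  -3       3     3 ]
R4 -> R4 + 3·R2
  [ 1  1    -1/2   7/6 ]
  [ 0  1  -13/12  -5/4 ]
  [ 0  0    -1/2  -3/2 ]
  [ 0  0    -1/4  -3/4 ]
R3 -> -2·R3
  [ 1  1    -1/2   7/6 ]
  [ 0  1  -13/12  -5/4 ]
  [ 0  0       1     3 ]
  [ 0  0    -1/4  -3/4 ]
R4 -> R4 + 1/4·R3
  [ 1  1    -1/2   7/6 ]
  [ 0  1  -13/12  -5/4 ]
  [ 0  0       1     3 ]
  [ 0  0       0     0 ]
R2 -> R2 + 13/12·R3
  [ 1  1  -1/2  7/6 ]
  [ 0  1     0    2 ]
  [ 0  0     1    3 ]
  [ 0  0     0    0 ]
R1 -> R1 + 1/2·R3
  [ 1  1  0  8/3 ]
  [ 0  1  0    2 ]
  [ 0  0  1    3 ]
  [ 0  0  0    0 ]
R1 -> R1 − R2
  [ 1  0  0  2/3 ]
  [ 0  1  0    2 ]
  [ 0  0  1    3 ]
  [ 0  0  0    0 ]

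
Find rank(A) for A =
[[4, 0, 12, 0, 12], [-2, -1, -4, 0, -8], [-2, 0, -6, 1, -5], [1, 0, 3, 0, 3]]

rank = 3

ρ1 ← 1/4·ρ1
  [  1   0   3  0   3 ]
  [ -2  -1  -4  0  -8 ]
  [ -2   0  -6  1  -5 ]
  [  1   0   3  0   3 ]
ρ2 ← ρ2 + 2·ρ1
  [  1   0   3  0   3 ]
  [  0  -1   2  0  -2 ]
  [ -2   0  -6  1  -5 ]
  [  1   0   3  0   3 ]
ρ3 ← ρ3 + 2·ρ1
  [ 1   0  3  0   3 ]
  [ 0  -1  2  0  -2 ]
  [ 0   0  0  1   1 ]
  [ 1   0  3  0   3 ]
ρ4 ← ρ4 − ρ1
  [ 1   0  3  0   3 ]
  [ 0  -1  2  0  -2 ]
  [ 0   0  0  1   1 ]
  [ 0   0  0  0   0 ]
ρ2 ← -1·ρ2
  [ 1  0   3  0  3 ]
  [ 0  1  -2  0  2 ]
  [ 0  0   0  1  1 ]
  [ 0  0   0  0  0 ]
The reduced form has 3 nonzero rows.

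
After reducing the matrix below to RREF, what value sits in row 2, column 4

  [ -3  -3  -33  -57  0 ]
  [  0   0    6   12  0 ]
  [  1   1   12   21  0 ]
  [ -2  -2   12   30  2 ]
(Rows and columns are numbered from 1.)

R1 -> -1/3·R1
  [  1   1  11  19  0 ]
  [  0   0   6  12  0 ]
  [  1   1  12  21  0 ]
  [ -2  -2  12  30  2 ]
R3 -> R3 − R1
  [  1   1  11  19  0 ]
  [  0   0   6  12  0 ]
  [  0   0   1   2  0 ]
  [ -2  -2  12  30  2 ]
R4 -> R4 + 2·R1
  [ 1  1  11  19  0 ]
  [ 0  0   6  12  0 ]
  [ 0  0   1   2  0 ]
  [ 0  0  34  68  2 ]
R2 -> 1/6·R2
  [ 1  1  11  19  0 ]
  [ 0  0   1   2  0 ]
  [ 0  0   1   2  0 ]
  [ 0  0  34  68  2 ]
R3 -> R3 − R2
  [ 1  1  11  19  0 ]
  [ 0  0   1   2  0 ]
  [ 0  0   0   0  0 ]
  [ 0  0  34  68  2 ]
R4 -> R4 − 34·R2
  [ 1  1  11  19  0 ]
  [ 0  0   1   2  0 ]
  [ 0  0   0   0  0 ]
  [ 0  0   0   0  2 ]
R3 <-> R4
  [ 1  1  11  19  0 ]
  [ 0  0   1   2  0 ]
  [ 0  0   0   0  2 ]
  [ 0  0   0   0  0 ]
R3 -> 1/2·R3
  [ 1  1  11  19  0 ]
  [ 0  0   1   2  0 ]
  [ 0  0   0   0  1 ]
  [ 0  0   0   0  0 ]
R1 -> R1 − 11·R2
  [ 1  1  0  -3  0 ]
  [ 0  0  1   2  0 ]
  [ 0  0  0   0  1 ]
  [ 0  0  0   0  0 ]

2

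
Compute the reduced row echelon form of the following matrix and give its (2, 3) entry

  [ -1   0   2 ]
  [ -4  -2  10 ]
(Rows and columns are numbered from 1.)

R1 -> -1·R1
R2 -> R2 + 4·R1
R2 -> -1/2·R2

-1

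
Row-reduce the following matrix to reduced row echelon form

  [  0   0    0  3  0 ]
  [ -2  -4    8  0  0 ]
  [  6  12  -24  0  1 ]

[[1, 2, -4, 0, 0], [0, 0, 0, 1, 0], [0, 0, 0, 0, 1]]

R1 <-> R2
R1 → -1/2·R1
R3 → R3 − 6·R1
R2 → 1/3·R2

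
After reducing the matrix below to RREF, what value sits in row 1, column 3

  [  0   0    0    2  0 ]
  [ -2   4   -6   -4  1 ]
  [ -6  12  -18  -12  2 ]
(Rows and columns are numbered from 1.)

R1 ↔ R2
  [ -2   4   -6   -4  1 ]
  [  0   0    0    2  0 ]
  [ -6  12  -18  -12  2 ]
R1 → -1/2·R1
  [  1  -2    3    2  -1/2 ]
  [  0   0    0    2     0 ]
  [ -6  12  -18  -12     2 ]
R3 → R3 + 6·R1
  [ 1  -2  3  2  -1/2 ]
  [ 0   0  0  2     0 ]
  [ 0   0  0  0    -1 ]
R2 → 1/2·R2
  [ 1  -2  3  2  -1/2 ]
  [ 0   0  0  1     0 ]
  [ 0   0  0  0    -1 ]
R3 → -1·R3
  [ 1  -2  3  2  -1/2 ]
  [ 0   0  0  1     0 ]
  [ 0   0  0  0     1 ]
R1 → R1 + 1/2·R3
  [ 1  -2  3  2  0 ]
  [ 0   0  0  1  0 ]
  [ 0   0  0  0  1 ]
R1 → R1 − 2·R2
  [ 1  -2  3  0  0 ]
  [ 0   0  0  1  0 ]
  [ 0   0  0  0  1 ]

3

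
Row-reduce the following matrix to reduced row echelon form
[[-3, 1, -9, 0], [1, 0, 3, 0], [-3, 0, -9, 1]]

[[1, 0, 3, 0], [0, 1, 0, 0], [0, 0, 0, 1]]

Multiply R1 by -1/3.
  [  1  -1/3   3  0 ]
  [  1     0   3  0 ]
  [ -3     0  -9  1 ]
Subtract R1 from R2.
  [  1  -1/3   3  0 ]
  [  0   1/3   0  0 ]
  [ -3     0  -9  1 ]
Add 3 times R1 to R3.
  [ 1  -1/3  3  0 ]
  [ 0   1/3  0  0 ]
  [ 0    -1  0  1 ]
Multiply R2 by 3.
  [ 1  -1/3  3  0 ]
  [ 0     1  0  0 ]
  [ 0    -1  0  1 ]
Add R2 to R3.
  [ 1  -1/3  3  0 ]
  [ 0     1  0  0 ]
  [ 0     0  0  1 ]
Add 1/3 times R2 to R1.
  [ 1  0  3  0 ]
  [ 0  1  0  0 ]
  [ 0  0  0  1 ]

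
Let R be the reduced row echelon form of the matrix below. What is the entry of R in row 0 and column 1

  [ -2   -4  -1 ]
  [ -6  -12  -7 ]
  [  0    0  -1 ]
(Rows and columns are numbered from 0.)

r1 := -1/2·r1
  [  1    2  1/2 ]
  [ -6  -12   -7 ]
  [  0    0   -1 ]
r2 := r2 + 6·r1
  [ 1  2  1/2 ]
  [ 0  0   -4 ]
  [ 0  0   -1 ]
r2 := -1/4·r2
  [ 1  2  1/2 ]
  [ 0  0    1 ]
  [ 0  0   -1 ]
r3 := r3 + r2
  [ 1  2  1/2 ]
  [ 0  0    1 ]
  [ 0  0    0 ]
r1 := r1 − 1/2·r2
  [ 1  2  0 ]
  [ 0  0  1 ]
  [ 0  0  0 ]

2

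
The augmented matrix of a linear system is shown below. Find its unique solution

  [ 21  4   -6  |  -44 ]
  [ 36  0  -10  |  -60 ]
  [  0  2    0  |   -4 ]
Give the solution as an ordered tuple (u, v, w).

(0, -2, 6)

Multiply R1 by 1/21.
  [  1  4/21  -2/7  |  -44/21 ]
  [ 36     0   -10  |     -60 ]
  [  0     2     0  |      -4 ]
Subtract 36 times R1 from R2.
  [ 1   4/21  -2/7  |  -44/21 ]
  [ 0  -48/7   2/7  |   108/7 ]
  [ 0      2     0  |      -4 ]
Multiply R2 by -7/48.
  [ 1  4/21   -2/7  |  -44/21 ]
  [ 0     1  -1/24  |    -9/4 ]
  [ 0     2      0  |      -4 ]
Subtract 2 times R2 from R3.
  [ 1  4/21   -2/7  |  -44/21 ]
  [ 0     1  -1/24  |    -9/4 ]
  [ 0     0   1/12  |     1/2 ]
Multiply R3 by 12.
  [ 1  4/21   -2/7  |  -44/21 ]
  [ 0     1  -1/24  |    -9/4 ]
  [ 0     0      1  |       6 ]
Add 1/24 times R3 to R2.
  [ 1  4/21  -2/7  |  -44/21 ]
  [ 0     1     0  |      -2 ]
  [ 0     0     1  |       6 ]
Add 2/7 times R3 to R1.
  [ 1  4/21  0  |  -8/21 ]
  [ 0     1  0  |     -2 ]
  [ 0     0  1  |      6 ]
Subtract 4/21 times R2 from R1.
  [ 1  0  0  |   0 ]
  [ 0  1  0  |  -2 ]
  [ 0  0  1  |   6 ]
Reading off the last column: u = 0, v = -2, w = 6.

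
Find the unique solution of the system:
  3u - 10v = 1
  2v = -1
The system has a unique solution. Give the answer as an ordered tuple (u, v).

Form the augmented matrix and row-reduce:
  [ 3  -10  |   1 ]
  [ 0    2  |  -1 ]
r1 ← 1/3·r1
  [ 1  -10/3  |  1/3 ]
  [ 0      2  |   -1 ]
r2 ← 1/2·r2
  [ 1  -10/3  |   1/3 ]
  [ 0      1  |  -1/2 ]
r1 ← r1 + 10/3·r2
  [ 1  0  |  -4/3 ]
  [ 0  1  |  -1/2 ]
Reading off the last column: u = -4/3, v = -1/2.

(-4/3, -1/2)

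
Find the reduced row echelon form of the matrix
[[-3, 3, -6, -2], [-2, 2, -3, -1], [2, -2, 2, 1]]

[[1, -1, 0, 0], [0, 0, 1, 0], [0, 0, 0, 1]]

ρ1 := -1/3·ρ1
ρ2 := ρ2 + 2·ρ1
ρ3 := ρ3 − 2·ρ1
ρ3 := ρ3 + 2·ρ2
ρ3 := 3·ρ3
ρ2 := ρ2 − 1/3·ρ3
ρ1 := ρ1 − 2/3·ρ3
ρ1 := ρ1 − 2·ρ2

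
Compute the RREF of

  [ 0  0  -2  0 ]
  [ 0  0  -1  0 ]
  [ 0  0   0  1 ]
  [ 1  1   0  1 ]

[[1, 1, 0, 0], [0, 0, 1, 0], [0, 0, 0, 1], [0, 0, 0, 0]]

r1 <=> r4
  [ 1  1   0  1 ]
  [ 0  0  -1  0 ]
  [ 0  0   0  1 ]
  [ 0  0  -2  0 ]
r2 → -1·r2
  [ 1  1   0  1 ]
  [ 0  0   1  0 ]
  [ 0  0   0  1 ]
  [ 0  0  -2  0 ]
r4 → r4 + 2·r2
  [ 1  1  0  1 ]
  [ 0  0  1  0 ]
  [ 0  0  0  1 ]
  [ 0  0  0  0 ]
r1 → r1 − r3
  [ 1  1  0  0 ]
  [ 0  0  1  0 ]
  [ 0  0  0  1 ]
  [ 0  0  0  0 ]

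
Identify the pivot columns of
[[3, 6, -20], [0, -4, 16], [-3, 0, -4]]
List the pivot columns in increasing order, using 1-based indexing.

1, 2

R1 ← 1/3·R1
  [  1   2  -20/3 ]
  [  0  -4     16 ]
  [ -3   0     -4 ]
R3 ← R3 + 3·R1
  [ 1   2  -20/3 ]
  [ 0  -4     16 ]
  [ 0   6    -24 ]
R2 ← -1/4·R2
  [ 1  2  -20/3 ]
  [ 0  1     -4 ]
  [ 0  6    -24 ]
R3 ← R3 − 6·R2
  [ 1  2  -20/3 ]
  [ 0  1     -4 ]
  [ 0  0      0 ]
R1 ← R1 − 2·R2
  [ 1  0  4/3 ]
  [ 0  1   -4 ]
  [ 0  0    0 ]
Pivot columns are the columns containing a leading 1.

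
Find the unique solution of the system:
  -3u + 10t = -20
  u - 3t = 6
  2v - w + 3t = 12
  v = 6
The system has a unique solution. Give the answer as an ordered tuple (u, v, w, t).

(0, 6, -6, -2)

Form the augmented matrix and row-reduce:
  [ -3  0   0  10  |  -20 ]
  [  1  0   0  -3  |    6 ]
  [  0  2  -1   3  |   12 ]
  [  0  1   0   0  |    6 ]
ρ1 -> -1/3·ρ1
  [ 1  0   0  -10/3  |  20/3 ]
  [ 1  0   0     -3  |     6 ]
  [ 0  2  -1      3  |    12 ]
  [ 0  1   0      0  |     6 ]
ρ2 -> ρ2 − ρ1
  [ 1  0   0  -10/3  |  20/3 ]
  [ 0  0   0    1/3  |  -2/3 ]
  [ 0  2  -1      3  |    12 ]
  [ 0  1   0      0  |     6 ]
ρ2 <-> ρ3
  [ 1  0   0  -10/3  |  20/3 ]
  [ 0  2  -1      3  |    12 ]
  [ 0  0   0    1/3  |  -2/3 ]
  [ 0  1   0      0  |     6 ]
ρ2 -> 1/2·ρ2
  [ 1  0     0  -10/3  |  20/3 ]
  [ 0  1  -1/2    3/2  |     6 ]
  [ 0  0     0    1/3  |  -2/3 ]
  [ 0  1     0      0  |     6 ]
ρ4 -> ρ4 − ρ2
  [ 1  0     0  -10/3  |  20/3 ]
  [ 0  1  -1/2    3/2  |     6 ]
  [ 0  0     0    1/3  |  -2/3 ]
  [ 0  0   1/2   -3/2  |     0 ]
ρ3 <-> ρ4
  [ 1  0     0  -10/3  |  20/3 ]
  [ 0  1  -1/2    3/2  |     6 ]
  [ 0  0   1/2   -3/2  |     0 ]
  [ 0  0     0    1/3  |  -2/3 ]
ρ3 -> 2·ρ3
  [ 1  0     0  -10/3  |  20/3 ]
  [ 0  1  -1/2    3/2  |     6 ]
  [ 0  0     1     -3  |     0 ]
  [ 0  0     0    1/3  |  -2/3 ]
ρ4 -> 3·ρ4
  [ 1  0     0  -10/3  |  20/3 ]
  [ 0  1  -1/2    3/2  |     6 ]
  [ 0  0     1     -3  |     0 ]
  [ 0  0     0      1  |    -2 ]
ρ3 -> ρ3 + 3·ρ4
  [ 1  0     0  -10/3  |  20/3 ]
  [ 0  1  -1/2    3/2  |     6 ]
  [ 0  0     1      0  |    -6 ]
  [ 0  0     0      1  |    -2 ]
ρ2 -> ρ2 − 3/2·ρ4
  [ 1  0     0  -10/3  |  20/3 ]
  [ 0  1  -1/2      0  |     9 ]
  [ 0  0     1      0  |    -6 ]
  [ 0  0     0      1  |    -2 ]
ρ1 -> ρ1 + 10/3·ρ4
  [ 1  0     0  0  |   0 ]
  [ 0  1  -1/2  0  |   9 ]
  [ 0  0     1  0  |  -6 ]
  [ 0  0     0  1  |  -2 ]
ρ2 -> ρ2 + 1/2·ρ3
  [ 1  0  0  0  |   0 ]
  [ 0  1  0  0  |   6 ]
  [ 0  0  1  0  |  -6 ]
  [ 0  0  0  1  |  -2 ]
Reading off the last column: u = 0, v = 6, w = -6, t = -2.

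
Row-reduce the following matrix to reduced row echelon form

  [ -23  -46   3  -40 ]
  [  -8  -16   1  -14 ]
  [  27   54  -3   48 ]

[[1, 2, 0, 2], [0, 0, 1, 2], [0, 0, 0, 0]]

r1 → -1/23·r1
r2 → r2 + 8·r1
r3 → r3 − 27·r1
r2 → -23·r2
r3 → r3 − 12/23·r2
r1 → r1 + 3/23·r2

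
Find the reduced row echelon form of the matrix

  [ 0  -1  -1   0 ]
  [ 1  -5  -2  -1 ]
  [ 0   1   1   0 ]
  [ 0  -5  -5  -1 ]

[[1, 0, 3, 0], [0, 1, 1, 0], [0, 0, 0, 1], [0, 0, 0, 0]]

r1 <=> r2
r2 → -1·r2
r3 → r3 − r2
r4 → r4 + 5·r2
r3 <=> r4
r3 → -1·r3
r1 → r1 + r3
r1 → r1 + 5·r2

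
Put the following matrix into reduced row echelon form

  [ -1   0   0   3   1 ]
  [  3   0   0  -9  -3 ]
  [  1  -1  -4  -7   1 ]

[[1, 0, 0, -3, -1], [0, 1, 4, 4, -2], [0, 0, 0, 0, 0]]

R1 := -1·R1
R2 := R2 − 3·R1
R3 := R3 − R1
R2 <-> R3
R2 := -1·R2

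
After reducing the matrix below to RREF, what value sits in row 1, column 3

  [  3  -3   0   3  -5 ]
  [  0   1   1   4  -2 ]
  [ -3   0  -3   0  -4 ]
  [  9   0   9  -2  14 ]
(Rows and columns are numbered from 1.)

R1 → 1/3·R1
  [  1  -1   0   1  -5/3 ]
  [  0   1   1   4    -2 ]
  [ -3   0  -3   0    -4 ]
  [  9   0   9  -2    14 ]
R3 → R3 + 3·R1
  [ 1  -1   0   1  -5/3 ]
  [ 0   1   1   4    -2 ]
  [ 0  -3  -3   3    -9 ]
  [ 9   0   9  -2    14 ]
R4 → R4 − 9·R1
  [ 1  -1   0    1  -5/3 ]
  [ 0   1   1    4    -2 ]
  [ 0  -3  -3    3    -9 ]
  [ 0   9   9  -11    29 ]
R3 → R3 + 3·R2
  [ 1  -1  0    1  -5/3 ]
  [ 0   1  1    4    -2 ]
  [ 0   0  0   15   -15 ]
  [ 0   9  9  -11    29 ]
R4 → R4 − 9·R2
  [ 1  -1  0    1  -5/3 ]
  [ 0   1  1    4    -2 ]
  [ 0   0  0   15   -15 ]
  [ 0   0  0  -47    47 ]
R3 → 1/15·R3
  [ 1  -1  0    1  -5/3 ]
  [ 0   1  1    4    -2 ]
  [ 0   0  0    1    -1 ]
  [ 0   0  0  -47    47 ]
R4 → R4 + 47·R3
  [ 1  -1  0  1  -5/3 ]
  [ 0   1  1  4    -2 ]
  [ 0   0  0  1    -1 ]
  [ 0   0  0  0     0 ]
R2 → R2 − 4·R3
  [ 1  -1  0  1  -5/3 ]
  [ 0   1  1  0     2 ]
  [ 0   0  0  1    -1 ]
  [ 0   0  0  0     0 ]
R1 → R1 − R3
  [ 1  -1  0  0  -2/3 ]
  [ 0   1  1  0     2 ]
  [ 0   0  0  1    -1 ]
  [ 0   0  0  0     0 ]
R1 → R1 + R2
  [ 1  0  1  0  4/3 ]
  [ 0  1  1  0    2 ]
  [ 0  0  0  1   -1 ]
  [ 0  0  0  0    0 ]

1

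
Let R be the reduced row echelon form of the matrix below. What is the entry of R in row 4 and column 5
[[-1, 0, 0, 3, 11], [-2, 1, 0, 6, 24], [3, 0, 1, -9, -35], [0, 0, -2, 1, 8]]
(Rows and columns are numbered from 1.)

Multiply R1 by -1.
  [  1  0   0  -3  -11 ]
  [ -2  1   0   6   24 ]
  [  3  0   1  -9  -35 ]
  [  0  0  -2   1    8 ]
Add 2 times R1 to R2.
  [ 1  0   0  -3  -11 ]
  [ 0  1   0   0    2 ]
  [ 3  0   1  -9  -35 ]
  [ 0  0  -2   1    8 ]
Subtract 3 times R1 from R3.
  [ 1  0   0  -3  -11 ]
  [ 0  1   0   0    2 ]
  [ 0  0   1   0   -2 ]
  [ 0  0  -2   1    8 ]
Add 2 times R3 to R4.
  [ 1  0  0  -3  -11 ]
  [ 0  1  0   0    2 ]
  [ 0  0  1   0   -2 ]
  [ 0  0  0   1    4 ]
Add 3 times R4 to R1.
  [ 1  0  0  0   1 ]
  [ 0  1  0  0   2 ]
  [ 0  0  1  0  -2 ]
  [ 0  0  0  1   4 ]

4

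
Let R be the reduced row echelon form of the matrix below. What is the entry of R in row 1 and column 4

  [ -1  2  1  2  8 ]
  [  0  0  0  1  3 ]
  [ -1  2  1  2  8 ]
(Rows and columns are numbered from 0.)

r1 -> -1·r1
  [  1  -2  -1  -2  -8 ]
  [  0   0   0   1   3 ]
  [ -1   2   1   2   8 ]
r3 -> r3 + r1
  [ 1  -2  -1  -2  -8 ]
  [ 0   0   0   1   3 ]
  [ 0   0   0   0   0 ]
r1 -> r1 + 2·r2
  [ 1  -2  -1  0  -2 ]
  [ 0   0   0  1   3 ]
  [ 0   0   0  0   0 ]

3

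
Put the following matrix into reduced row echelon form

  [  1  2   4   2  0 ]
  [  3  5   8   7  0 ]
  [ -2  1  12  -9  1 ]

[[1, 0, -4, 4, 0], [0, 1, 4, -1, 0], [0, 0, 0, 0, 1]]

R2 -> R2 − 3·R1
  [  1   2   4   2  0 ]
  [  0  -1  -4   1  0 ]
  [ -2   1  12  -9  1 ]
R3 -> R3 + 2·R1
  [ 1   2   4   2  0 ]
  [ 0  -1  -4   1  0 ]
  [ 0   5  20  -5  1 ]
R2 -> -1·R2
  [ 1  2   4   2  0 ]
  [ 0  1   4  -1  0 ]
  [ 0  5  20  -5  1 ]
R3 -> R3 − 5·R2
  [ 1  2  4   2  0 ]
  [ 0  1  4  -1  0 ]
  [ 0  0  0   0  1 ]
R1 -> R1 − 2·R2
  [ 1  0  -4   4  0 ]
  [ 0  1   4  -1  0 ]
  [ 0  0   0   0  1 ]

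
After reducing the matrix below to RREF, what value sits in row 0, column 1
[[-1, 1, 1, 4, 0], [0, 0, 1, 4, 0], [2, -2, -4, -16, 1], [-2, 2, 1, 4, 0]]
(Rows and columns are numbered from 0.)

-1

R1 -> -1·R1
  [  1  -1  -1   -4  0 ]
  [  0   0   1    4  0 ]
  [  2  -2  -4  -16  1 ]
  [ -2   2   1    4  0 ]
R3 -> R3 − 2·R1
  [  1  -1  -1  -4  0 ]
  [  0   0   1   4  0 ]
  [  0   0  -2  -8  1 ]
  [ -2   2   1   4  0 ]
R4 -> R4 + 2·R1
  [ 1  -1  -1  -4  0 ]
  [ 0   0   1   4  0 ]
  [ 0   0  -2  -8  1 ]
  [ 0   0  -1  -4  0 ]
R3 -> R3 + 2·R2
  [ 1  -1  -1  -4  0 ]
  [ 0   0   1   4  0 ]
  [ 0   0   0   0  1 ]
  [ 0   0  -1  -4  0 ]
R4 -> R4 + R2
  [ 1  -1  -1  -4  0 ]
  [ 0   0   1   4  0 ]
  [ 0   0   0   0  1 ]
  [ 0   0   0   0  0 ]
R1 -> R1 + R2
  [ 1  -1  0  0  0 ]
  [ 0   0  1  4  0 ]
  [ 0   0  0  0  1 ]
  [ 0   0  0  0  0 ]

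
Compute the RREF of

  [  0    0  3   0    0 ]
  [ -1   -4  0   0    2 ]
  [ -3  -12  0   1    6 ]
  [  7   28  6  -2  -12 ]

[[1, 4, 0, 0, 0], [0, 0, 1, 0, 0], [0, 0, 0, 1, 0], [0, 0, 0, 0, 1]]

ρ1 <=> ρ2
  [ -1   -4  0   0    2 ]
  [  0    0  3   0    0 ]
  [ -3  -12  0   1    6 ]
  [  7   28  6  -2  -12 ]
ρ1 := -1·ρ1
  [  1    4  0   0   -2 ]
  [  0    0  3   0    0 ]
  [ -3  -12  0   1    6 ]
  [  7   28  6  -2  -12 ]
ρ3 := ρ3 + 3·ρ1
  [ 1   4  0   0   -2 ]
  [ 0   0  3   0    0 ]
  [ 0   0  0   1    0 ]
  [ 7  28  6  -2  -12 ]
ρ4 := ρ4 − 7·ρ1
  [ 1  4  0   0  -2 ]
  [ 0  0  3   0   0 ]
  [ 0  0  0   1   0 ]
  [ 0  0  6  -2   2 ]
ρ2 := 1/3·ρ2
  [ 1  4  0   0  -2 ]
  [ 0  0  1   0   0 ]
  [ 0  0  0   1   0 ]
  [ 0  0  6  -2   2 ]
ρ4 := ρ4 − 6·ρ2
  [ 1  4  0   0  -2 ]
  [ 0  0  1   0   0 ]
  [ 0  0  0   1   0 ]
  [ 0  0  0  -2   2 ]
ρ4 := ρ4 + 2·ρ3
  [ 1  4  0  0  -2 ]
  [ 0  0  1  0   0 ]
  [ 0  0  0  1   0 ]
  [ 0  0  0  0   2 ]
ρ4 := 1/2·ρ4
  [ 1  4  0  0  -2 ]
  [ 0  0  1  0   0 ]
  [ 0  0  0  1   0 ]
  [ 0  0  0  0   1 ]
ρ1 := ρ1 + 2·ρ4
  [ 1  4  0  0  0 ]
  [ 0  0  1  0  0 ]
  [ 0  0  0  1  0 ]
  [ 0  0  0  0  1 ]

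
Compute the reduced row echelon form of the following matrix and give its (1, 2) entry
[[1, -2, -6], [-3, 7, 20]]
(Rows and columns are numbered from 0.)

ρ2 := ρ2 + 3·ρ1
  [ 1  -2  -6 ]
  [ 0   1   2 ]
ρ1 := ρ1 + 2·ρ2
  [ 1  0  -2 ]
  [ 0  1   2 ]

2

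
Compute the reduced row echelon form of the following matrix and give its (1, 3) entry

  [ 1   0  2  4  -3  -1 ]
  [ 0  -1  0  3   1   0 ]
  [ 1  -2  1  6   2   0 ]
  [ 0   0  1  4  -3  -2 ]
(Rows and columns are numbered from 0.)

-3

R3 → R3 − R1
  [ 1   0   2  4  -3  -1 ]
  [ 0  -1   0  3   1   0 ]
  [ 0  -2  -1  2   5   1 ]
  [ 0   0   1  4  -3  -2 ]
R2 → -1·R2
  [ 1   0   2   4  -3  -1 ]
  [ 0   1   0  -3  -1   0 ]
  [ 0  -2  -1   2   5   1 ]
  [ 0   0   1   4  -3  -2 ]
R3 → R3 + 2·R2
  [ 1  0   2   4  -3  -1 ]
  [ 0  1   0  -3  -1   0 ]
  [ 0  0  -1  -4   3   1 ]
  [ 0  0   1   4  -3  -2 ]
R3 → -1·R3
  [ 1  0  2   4  -3  -1 ]
  [ 0  1  0  -3  -1   0 ]
  [ 0  0  1   4  -3  -1 ]
  [ 0  0  1   4  -3  -2 ]
R4 → R4 − R3
  [ 1  0  2   4  -3  -1 ]
  [ 0  1  0  -3  -1   0 ]
  [ 0  0  1   4  -3  -1 ]
  [ 0  0  0   0   0  -1 ]
R4 → -1·R4
  [ 1  0  2   4  -3  -1 ]
  [ 0  1  0  -3  -1   0 ]
  [ 0  0  1   4  -3  -1 ]
  [ 0  0  0   0   0   1 ]
R3 → R3 + R4
  [ 1  0  2   4  -3  -1 ]
  [ 0  1  0  -3  -1   0 ]
  [ 0  0  1   4  -3   0 ]
  [ 0  0  0   0   0   1 ]
R1 → R1 + R4
  [ 1  0  2   4  -3  0 ]
  [ 0  1  0  -3  -1  0 ]
  [ 0  0  1   4  -3  0 ]
  [ 0  0  0   0   0  1 ]
R1 → R1 − 2·R3
  [ 1  0  0  -4   3  0 ]
  [ 0  1  0  -3  -1  0 ]
  [ 0  0  1   4  -3  0 ]
  [ 0  0  0   0   0  1 ]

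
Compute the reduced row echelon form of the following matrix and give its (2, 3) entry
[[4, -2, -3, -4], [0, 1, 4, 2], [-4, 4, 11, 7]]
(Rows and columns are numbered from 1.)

Multiply R1 by 1/4.
  [  1  -1/2  -3/4  -1 ]
  [  0     1     4   2 ]
  [ -4     4    11   7 ]
Add 4 times R1 to R3.
  [ 1  -1/2  -3/4  -1 ]
  [ 0     1     4   2 ]
  [ 0     2     8   3 ]
Subtract 2 times R2 from R3.
  [ 1  -1/2  -3/4  -1 ]
  [ 0     1     4   2 ]
  [ 0     0     0  -1 ]
Multiply R3 by -1.
  [ 1  -1/2  -3/4  -1 ]
  [ 0     1     4   2 ]
  [ 0     0     0   1 ]
Subtract 2 times R3 from R2.
  [ 1  -1/2  -3/4  -1 ]
  [ 0     1     4   0 ]
  [ 0     0     0   1 ]
Add R3 to R1.
  [ 1  -1/2  -3/4  0 ]
  [ 0     1     4  0 ]
  [ 0     0     0  1 ]
Add 1/2 times R2 to R1.
  [ 1  0  5/4  0 ]
  [ 0  1    4  0 ]
  [ 0  0    0  1 ]

4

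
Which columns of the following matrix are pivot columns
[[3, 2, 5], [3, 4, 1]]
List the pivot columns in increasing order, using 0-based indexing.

r1 → 1/3·r1
  [ 1  2/3  5/3 ]
  [ 3    4    1 ]
r2 → r2 − 3·r1
  [ 1  2/3  5/3 ]
  [ 0    2   -4 ]
r2 → 1/2·r2
  [ 1  2/3  5/3 ]
  [ 0    1   -2 ]
r1 → r1 − 2/3·r2
  [ 1  0   3 ]
  [ 0  1  -2 ]
Pivot columns are the columns containing a leading 1.

0, 1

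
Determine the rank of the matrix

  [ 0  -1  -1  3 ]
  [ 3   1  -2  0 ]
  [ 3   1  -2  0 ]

rank = 2

r1 ↔ r2
  [ 3   1  -2  0 ]
  [ 0  -1  -1  3 ]
  [ 3   1  -2  0 ]
r1 -> 1/3·r1
  [ 1  1/3  -2/3  0 ]
  [ 0   -1    -1  3 ]
  [ 3    1    -2  0 ]
r3 -> r3 − 3·r1
  [ 1  1/3  -2/3  0 ]
  [ 0   -1    -1  3 ]
  [ 0    0     0  0 ]
r2 -> -1·r2
  [ 1  1/3  -2/3   0 ]
  [ 0    1     1  -3 ]
  [ 0    0     0   0 ]
r1 -> r1 − 1/3·r2
  [ 1  0  -1   1 ]
  [ 0  1   1  -3 ]
  [ 0  0   0   0 ]
The reduced form has 2 nonzero rows.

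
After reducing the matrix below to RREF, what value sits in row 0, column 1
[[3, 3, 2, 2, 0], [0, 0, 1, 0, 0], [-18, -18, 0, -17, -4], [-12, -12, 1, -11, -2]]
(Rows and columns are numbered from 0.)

1

R1 -> 1/3·R1
  [   1    1  2/3  2/3   0 ]
  [   0    0    1    0   0 ]
  [ -18  -18    0  -17  -4 ]
  [ -12  -12    1  -11  -2 ]
R3 -> R3 + 18·R1
  [   1    1  2/3  2/3   0 ]
  [   0    0    1    0   0 ]
  [   0    0   12   -5  -4 ]
  [ -12  -12    1  -11  -2 ]
R4 -> R4 + 12·R1
  [ 1  1  2/3  2/3   0 ]
  [ 0  0    1    0   0 ]
  [ 0  0   12   -5  -4 ]
  [ 0  0    9   -3  -2 ]
R3 -> R3 − 12·R2
  [ 1  1  2/3  2/3   0 ]
  [ 0  0    1    0   0 ]
  [ 0  0    0   -5  -4 ]
  [ 0  0    9   -3  -2 ]
R4 -> R4 − 9·R2
  [ 1  1  2/3  2/3   0 ]
  [ 0  0    1    0   0 ]
  [ 0  0    0   -5  -4 ]
  [ 0  0    0   -3  -2 ]
R3 -> -1/5·R3
  [ 1  1  2/3  2/3    0 ]
  [ 0  0    1    0    0 ]
  [ 0  0    0    1  4/5 ]
  [ 0  0    0   -3   -2 ]
R4 -> R4 + 3·R3
  [ 1  1  2/3  2/3    0 ]
  [ 0  0    1    0    0 ]
  [ 0  0    0    1  4/5 ]
  [ 0  0    0    0  2/5 ]
R4 -> 5/2·R4
  [ 1  1  2/3  2/3    0 ]
  [ 0  0    1    0    0 ]
  [ 0  0    0    1  4/5 ]
  [ 0  0    0    0    1 ]
R3 -> R3 − 4/5·R4
  [ 1  1  2/3  2/3  0 ]
  [ 0  0    1    0  0 ]
  [ 0  0    0    1  0 ]
  [ 0  0    0    0  1 ]
R1 -> R1 − 2/3·R3
  [ 1  1  2/3  0  0 ]
  [ 0  0    1  0  0 ]
  [ 0  0    0  1  0 ]
  [ 0  0    0  0  1 ]
R1 -> R1 − 2/3·R2
  [ 1  1  0  0  0 ]
  [ 0  0  1  0  0 ]
  [ 0  0  0  1  0 ]
  [ 0  0  0  0  1 ]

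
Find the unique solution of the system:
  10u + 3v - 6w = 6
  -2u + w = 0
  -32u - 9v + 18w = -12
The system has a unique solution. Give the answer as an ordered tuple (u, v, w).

(-3, 0, -6)

Form the augmented matrix and row-reduce:
  [  10   3  -6  |    6 ]
  [  -2   0   1  |    0 ]
  [ -32  -9  18  |  -12 ]
r1 -> 1/10·r1
  [   1  3/10  -3/5  |  3/5 ]
  [  -2     0     1  |    0 ]
  [ -32    -9    18  |  -12 ]
r2 -> r2 + 2·r1
  [   1  3/10  -3/5  |  3/5 ]
  [   0   3/5  -1/5  |  6/5 ]
  [ -32    -9    18  |  -12 ]
r3 -> r3 + 32·r1
  [ 1  3/10  -3/5  |   3/5 ]
  [ 0   3/5  -1/5  |   6/5 ]
  [ 0   3/5  -6/5  |  36/5 ]
r2 -> 5/3·r2
  [ 1  3/10  -3/5  |   3/5 ]
  [ 0     1  -1/3  |     2 ]
  [ 0   3/5  -6/5  |  36/5 ]
r3 -> r3 − 3/5·r2
  [ 1  3/10  -3/5  |  3/5 ]
  [ 0     1  -1/3  |    2 ]
  [ 0     0    -1  |    6 ]
r3 -> -1·r3
  [ 1  3/10  -3/5  |  3/5 ]
  [ 0     1  -1/3  |    2 ]
  [ 0     0     1  |   -6 ]
r2 -> r2 + 1/3·r3
  [ 1  3/10  -3/5  |  3/5 ]
  [ 0     1     0  |    0 ]
  [ 0     0     1  |   -6 ]
r1 -> r1 + 3/5·r3
  [ 1  3/10  0  |  -3 ]
  [ 0     1  0  |   0 ]
  [ 0     0  1  |  -6 ]
r1 -> r1 − 3/10·r2
  [ 1  0  0  |  -3 ]
  [ 0  1  0  |   0 ]
  [ 0  0  1  |  -6 ]
Reading off the last column: u = -3, v = 0, w = -6.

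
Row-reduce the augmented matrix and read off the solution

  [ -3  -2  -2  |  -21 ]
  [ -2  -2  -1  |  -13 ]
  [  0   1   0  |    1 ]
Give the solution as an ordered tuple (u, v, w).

Multiply R1 by -1/3.
  [  1  2/3  2/3  |    7 ]
  [ -2   -2   -1  |  -13 ]
  [  0    1    0  |    1 ]
Add 2 times R1 to R2.
  [ 1   2/3  2/3  |  7 ]
  [ 0  -2/3  1/3  |  1 ]
  [ 0     1    0  |  1 ]
Multiply R2 by -3/2.
  [ 1  2/3   2/3  |     7 ]
  [ 0    1  -1/2  |  -3/2 ]
  [ 0    1     0  |     1 ]
Subtract R2 from R3.
  [ 1  2/3   2/3  |     7 ]
  [ 0    1  -1/2  |  -3/2 ]
  [ 0    0   1/2  |   5/2 ]
Multiply R3 by 2.
  [ 1  2/3   2/3  |     7 ]
  [ 0    1  -1/2  |  -3/2 ]
  [ 0    0     1  |     5 ]
Add 1/2 times R3 to R2.
  [ 1  2/3  2/3  |  7 ]
  [ 0    1    0  |  1 ]
  [ 0    0    1  |  5 ]
Subtract 2/3 times R3 from R1.
  [ 1  2/3  0  |  11/3 ]
  [ 0    1  0  |     1 ]
  [ 0    0  1  |     5 ]
Subtract 2/3 times R2 from R1.
  [ 1  0  0  |  3 ]
  [ 0  1  0  |  1 ]
  [ 0  0  1  |  5 ]
Reading off the last column: u = 3, v = 1, w = 5.

(3, 1, 5)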